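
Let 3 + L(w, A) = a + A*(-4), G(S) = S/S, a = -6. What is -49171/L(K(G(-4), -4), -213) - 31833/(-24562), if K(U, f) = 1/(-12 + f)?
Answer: -1180902883/20705766 ≈ -57.033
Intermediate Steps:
G(S) = 1
L(w, A) = -9 - 4*A (L(w, A) = -3 + (-6 + A*(-4)) = -3 + (-6 - 4*A) = -9 - 4*A)
-49171/L(K(G(-4), -4), -213) - 31833/(-24562) = -49171/(-9 - 4*(-213)) - 31833/(-24562) = -49171/(-9 + 852) - 31833*(-1/24562) = -49171/843 + 31833/24562 = -1180902883/20705766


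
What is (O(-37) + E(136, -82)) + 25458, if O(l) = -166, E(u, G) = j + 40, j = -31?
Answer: 25301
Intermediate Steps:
E(u, G) = 9 (E(u, G) = -31 + 40 = 9)
(O(-37) + E(136, -82)) + 25458 = (-166 + 9) + 25458 = -157 + 25458 = 25301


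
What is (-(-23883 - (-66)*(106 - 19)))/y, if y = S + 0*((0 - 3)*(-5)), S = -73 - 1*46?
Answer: -18141/119 ≈ -152.45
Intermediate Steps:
S = -119 (S = -73 - 46 = -119)
y = -119 (y = -119 + 0*((0 - 3)*(-5)) = -119 + 0*(-3*(-5)) = -119 + 0*15 = -119 + 0 = -119)
(-(-23883 - (-66)*(106 - 19)))/y = -(-23883 - (-66)*(106 - 19))/(-119) = -(-23883 - (-66)*87)*(-1/119) = -(-23883 - 1*(-5742))*(-1/119) = -(-23883 + 5742)*(-1/119) = -1*(-18141)*(-1/119) = 18141*(-1/119) = -18141/119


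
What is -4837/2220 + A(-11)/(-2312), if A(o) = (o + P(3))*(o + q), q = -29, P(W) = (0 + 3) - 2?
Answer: -1508893/641580 ≈ -2.3518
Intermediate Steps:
P(W) = 1 (P(W) = 3 - 2 = 1)
A(o) = (1 + o)*(-29 + o) (A(o) = (o + 1)*(o - 29) = (1 + o)*(-29 + o))
-4837/2220 + A(-11)/(-2312) = -4837/2220 + (-29 + (-11)**2 - 28*(-11))/(-2312) = -4837*1/2220 + (-29 + 121 + 308)*(-1/2312) = -4837/2220 + 400*(-1/2312) = -4837/2220 - 50/289 = -1508893/641580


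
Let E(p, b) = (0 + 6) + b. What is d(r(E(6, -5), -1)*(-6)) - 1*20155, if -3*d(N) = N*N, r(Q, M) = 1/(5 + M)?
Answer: -80623/4 ≈ -20156.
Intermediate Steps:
E(p, b) = 6 + b
d(N) = -N**2/3 (d(N) = -N*N/3 = -N**2/3)
d(r(E(6, -5), -1)*(-6)) - 1*20155 = -36/(5 - 1)**2/3 - 1*20155 = -(-6/4)**2/3 - 20155 = -((1/4)*(-6))**2/3 - 20155 = -(-3/2)**2/3 - 20155 = -1/3*9/4 - 20155 = -3/4 - 20155 = -80623/4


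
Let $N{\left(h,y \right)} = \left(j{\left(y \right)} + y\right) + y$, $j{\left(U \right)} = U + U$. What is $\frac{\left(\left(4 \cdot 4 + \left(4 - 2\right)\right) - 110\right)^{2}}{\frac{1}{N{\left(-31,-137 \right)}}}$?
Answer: $-4638272$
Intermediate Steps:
$j{\left(U \right)} = 2 U$
$N{\left(h,y \right)} = 4 y$ ($N{\left(h,y \right)} = \left(2 y + y\right) + y = 3 y + y = 4 y$)
$\frac{\left(\left(4 \cdot 4 + \left(4 - 2\right)\right) - 110\right)^{2}}{\frac{1}{N{\left(-31,-137 \right)}}} = \frac{\left(\left(4 \cdot 4 + \left(4 - 2\right)\right) - 110\right)^{2}}{\frac{1}{4 \left(-137\right)}} = \frac{\left(\left(16 + 2\right) - 110\right)^{2}}{\frac{1}{-548}} = \frac{\left(18 - 110\right)^{2}}{- \frac{1}{548}} = \left(-92\right)^{2} \left(-548\right) = 8464 \left(-548\right) = -4638272$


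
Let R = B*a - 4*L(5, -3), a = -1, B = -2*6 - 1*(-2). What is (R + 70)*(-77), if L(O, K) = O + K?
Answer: -5544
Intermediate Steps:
L(O, K) = K + O
B = -10 (B = -12 + 2 = -10)
R = 2 (R = -10*(-1) - 4*(-3 + 5) = 10 - 4*2 = 10 - 8 = 2)
(R + 70)*(-77) = (2 + 70)*(-77) = 72*(-77) = -5544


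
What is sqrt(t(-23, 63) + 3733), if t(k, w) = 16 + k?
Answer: 9*sqrt(46) ≈ 61.041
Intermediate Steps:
sqrt(t(-23, 63) + 3733) = sqrt((16 - 23) + 3733) = sqrt(-7 + 3733) = sqrt(3726) = 9*sqrt(46)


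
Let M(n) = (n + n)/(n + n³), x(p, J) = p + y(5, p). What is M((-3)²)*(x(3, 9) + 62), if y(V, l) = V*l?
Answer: 80/41 ≈ 1.9512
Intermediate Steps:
x(p, J) = 6*p (x(p, J) = p + 5*p = 6*p)
M(n) = 2*n/(n + n³) (M(n) = (2*n)/(n + n³) = 2*n/(n + n³))
M((-3)²)*(x(3, 9) + 62) = (2/(1 + ((-3)²)²))*(6*3 + 62) = (2/(1 + 9²))*(18 + 62) = (2/(1 + 81))*80 = (2/82)*80 = (2*(1/82))*80 = (1/41)*80 = 80/41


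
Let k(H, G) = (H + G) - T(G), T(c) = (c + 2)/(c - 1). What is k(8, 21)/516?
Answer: 557/10320 ≈ 0.053973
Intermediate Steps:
T(c) = (2 + c)/(-1 + c)
k(H, G) = G + H - (2 + G)/(-1 + G) (k(H, G) = (H + G) - (2 + G)/(-1 + G) = (G + H) - (2 + G)/(-1 + G) = G + H - (2 + G)/(-1 + G))
k(8, 21)/516 = ((-2 - 1*21 + (-1 + 21)*(21 + 8))/(-1 + 21))/516 = ((-2 - 21 + 20*29)/20)*(1/516) = ((-2 - 21 + 580)/20)*(1/516) = ((1/20)*557)*(1/516) = (557/20)*(1/516) = 557/10320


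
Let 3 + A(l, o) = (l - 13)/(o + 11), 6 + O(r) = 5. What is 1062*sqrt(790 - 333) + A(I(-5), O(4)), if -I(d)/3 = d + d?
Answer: -13/10 + 1062*sqrt(457) ≈ 22702.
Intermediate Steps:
O(r) = -1 (O(r) = -6 + 5 = -1)
I(d) = -6*d (I(d) = -3*(d + d) = -6*d)
A(l, o) = -3 + (-13 + l)/(11 + o) (A(l, o) = -3 + (l - 13)/(o + 11) = -3 + (-13 + l)/(11 + o))
1062*sqrt(790 - 333) + A(I(-5), O(4)) = 1062*sqrt(790 - 333) + (-46 - 6*(-5) - 3*(-1))/(11 - 1) = 1062*sqrt(457) + (-46 + 30 + 3)/10 = 1062*sqrt(457) + (1/10)*(-13) = 1062*sqrt(457) - 13/10 = -13/10 + 1062*sqrt(457)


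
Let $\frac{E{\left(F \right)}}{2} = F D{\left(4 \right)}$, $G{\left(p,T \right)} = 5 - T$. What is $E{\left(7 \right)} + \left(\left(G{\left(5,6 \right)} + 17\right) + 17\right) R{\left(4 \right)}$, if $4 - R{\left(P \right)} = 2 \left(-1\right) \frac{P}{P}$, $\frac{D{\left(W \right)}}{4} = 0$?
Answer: $198$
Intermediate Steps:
$D{\left(W \right)} = 0$ ($D{\left(W \right)} = 4 \cdot 0 = 0$)
$R{\left(P \right)} = 6$ ($R{\left(P \right)} = 4 - 2 \left(-1\right) \frac{P}{P} = 4 - \left(-2\right) 1 = 4 - -2 = 4 + 2 = 6$)
$E{\left(F \right)} = 0$ ($E{\left(F \right)} = 2 F 0 = 2 \cdot 0 = 0$)
$E{\left(7 \right)} + \left(\left(G{\left(5,6 \right)} + 17\right) + 17\right) R{\left(4 \right)} = 0 + \left(\left(\left(5 - 6\right) + 17\right) + 17\right) 6 = 0 + \left(\left(-1 + 17\right) + 17\right) 6 = 0 + \left(16 + 17\right) 6 = 0 + 33 \cdot 6 = 0 + 198 = 198$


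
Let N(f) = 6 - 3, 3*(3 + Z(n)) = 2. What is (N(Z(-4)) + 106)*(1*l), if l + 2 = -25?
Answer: -2943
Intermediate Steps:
l = -27 (l = -2 - 25 = -27)
Z(n) = -7/3 (Z(n) = -3 + (1/3)*2 = -3 + 2/3 = -7/3)
N(f) = 3
(N(Z(-4)) + 106)*(1*l) = (3 + 106)*(1*(-27)) = 109*(-27) = -2943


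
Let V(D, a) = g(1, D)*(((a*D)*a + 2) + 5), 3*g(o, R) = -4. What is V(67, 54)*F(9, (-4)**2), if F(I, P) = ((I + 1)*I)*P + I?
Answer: -377472228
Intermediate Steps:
g(o, R) = -4/3 (g(o, R) = (1/3)*(-4) = -4/3)
V(D, a) = -28/3 - 4*D*a**2/3 (V(D, a) = -4*(((a*D)*a + 2) + 5)/3 = -4*(((D*a)*a + 2) + 5)/3 = -4*((D*a**2 + 2) + 5)/3 = -4*((2 + D*a**2) + 5)/3 = -4*(7 + D*a**2)/3 = -28/3 - 4*D*a**2/3)
F(I, P) = I + I*P*(1 + I) (F(I, P) = ((1 + I)*I)*P + I = (I*(1 + I))*P + I = I*P*(1 + I) + I = I + I*P*(1 + I))
V(67, 54)*F(9, (-4)**2) = (-28/3 - 4/3*67*54**2)*(9*(1 + (-4)**2 + 9*(-4)**2)) = (-28/3 - 4/3*67*2916)*(9*(1 + 16 + 9*16)) = (-28/3 - 260496)*(9*(1 + 16 + 144)) = -2344548*161 = -781516/3*1449 = -377472228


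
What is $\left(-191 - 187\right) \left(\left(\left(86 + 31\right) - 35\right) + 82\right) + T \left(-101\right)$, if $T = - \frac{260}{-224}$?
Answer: $- \frac{3478117}{56} \approx -62109.0$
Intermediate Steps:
$T = \frac{65}{56}$ ($T = \left(-260\right) \left(- \frac{1}{224}\right) = \frac{65}{56} \approx 1.1607$)
$\left(-191 - 187\right) \left(\left(\left(86 + 31\right) - 35\right) + 82\right) + T \left(-101\right) = \left(-191 - 187\right) \left(\left(\left(86 + 31\right) - 35\right) + 82\right) + \frac{65}{56} \left(-101\right) = - 378 \left(\left(117 - 35\right) + 82\right) - \frac{6565}{56} = - 378 \left(82 + 82\right) - \frac{6565}{56} = \left(-378\right) 164 - \frac{6565}{56} = -61992 - \frac{6565}{56} = - \frac{3478117}{56}$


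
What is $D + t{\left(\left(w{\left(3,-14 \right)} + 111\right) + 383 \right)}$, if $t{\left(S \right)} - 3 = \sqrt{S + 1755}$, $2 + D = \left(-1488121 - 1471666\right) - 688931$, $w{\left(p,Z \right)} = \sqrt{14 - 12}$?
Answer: $-3648717 + \sqrt{2249 + \sqrt{2}} \approx -3.6487 \cdot 10^{6}$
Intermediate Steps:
$w{\left(p,Z \right)} = \sqrt{2}$
$D = -3648720$ ($D = -2 - 3648718 = -3648720$)
$t{\left(S \right)} = 3 + \sqrt{1755 + S}$ ($t{\left(S \right)} = 3 + \sqrt{S + 1755} = 3 + \sqrt{1755 + S}$)
$D + t{\left(\left(w{\left(3,-14 \right)} + 111\right) + 383 \right)} = -3648720 + \left(3 + \sqrt{1755 + \left(\left(\sqrt{2} + 111\right) + 383\right)}\right) = -3648720 + \left(3 + \sqrt{1755 + \left(\left(111 + \sqrt{2}\right) + 383\right)}\right) = -3648720 + \left(3 + \sqrt{1755 + \left(494 + \sqrt{2}\right)}\right) = -3648720 + \left(3 + \sqrt{2249 + \sqrt{2}}\right) = -3648717 + \sqrt{2249 + \sqrt{2}}$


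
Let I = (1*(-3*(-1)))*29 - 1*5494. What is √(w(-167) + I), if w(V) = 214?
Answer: 3*I*√577 ≈ 72.063*I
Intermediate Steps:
I = -5407 (I = (1*3)*29 - 5494 = 3*29 - 5494 = 87 - 5494 = -5407)
√(w(-167) + I) = √(214 - 5407) = √(-5193) = 3*I*√577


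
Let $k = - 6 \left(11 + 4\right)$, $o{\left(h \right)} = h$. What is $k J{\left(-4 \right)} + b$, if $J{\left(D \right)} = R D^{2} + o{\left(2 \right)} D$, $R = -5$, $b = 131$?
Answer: $8051$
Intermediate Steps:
$J{\left(D \right)} = - 5 D^{2} + 2 D$
$k = -90$ ($k = \left(-6\right) 15 = -90$)
$k J{\left(-4 \right)} + b = - 90 \left(- 4 \left(2 - -20\right)\right) + 131 = - 90 \left(- 4 \left(2 + 20\right)\right) + 131 = - 90 \left(\left(-4\right) 22\right) + 131 = \left(-90\right) \left(-88\right) + 131 = 7920 + 131 = 8051$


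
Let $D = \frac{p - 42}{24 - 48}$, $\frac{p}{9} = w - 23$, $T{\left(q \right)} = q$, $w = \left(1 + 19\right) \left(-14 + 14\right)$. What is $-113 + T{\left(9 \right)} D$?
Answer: $- \frac{157}{8} \approx -19.625$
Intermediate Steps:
$w = 0$ ($w = 20 \cdot 0 = 0$)
$p = -207$ ($p = 9 \left(0 - 23\right) = 9 \left(-23\right) = -207$)
$D = \frac{83}{8}$ ($D = \frac{-207 - 42}{24 - 48} = \frac{-207 - 42}{-24} = \left(-207 - 42\right) \left(- \frac{1}{24}\right) = \left(-249\right) \left(- \frac{1}{24}\right) = \frac{83}{8} \approx 10.375$)
$-113 + T{\left(9 \right)} D = -113 + 9 \cdot \frac{83}{8} = -113 + \frac{747}{8} = - \frac{157}{8}$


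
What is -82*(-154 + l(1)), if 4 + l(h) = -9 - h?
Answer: 13776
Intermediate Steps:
l(h) = -13 - h (l(h) = -4 + (-9 - h) = -13 - h)
-82*(-154 + l(1)) = -82*(-154 + (-13 - 1*1)) = -82*(-154 + (-13 - 1)) = -82*(-154 - 14) = -82*(-168) = 13776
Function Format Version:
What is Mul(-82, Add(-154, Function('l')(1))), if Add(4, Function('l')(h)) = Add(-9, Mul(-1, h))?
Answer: 13776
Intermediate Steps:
Function('l')(h) = Add(-13, Mul(-1, h)) (Function('l')(h) = Add(-4, Add(-9, Mul(-1, h))) = Add(-13, Mul(-1, h)))
Mul(-82, Add(-154, Function('l')(1))) = Mul(-82, Add(-154, Add(-13, Mul(-1, 1)))) = Mul(-82, Add(-154, Add(-13, -1))) = Mul(-82, Add(-154, -14)) = Mul(-82, -168) = 13776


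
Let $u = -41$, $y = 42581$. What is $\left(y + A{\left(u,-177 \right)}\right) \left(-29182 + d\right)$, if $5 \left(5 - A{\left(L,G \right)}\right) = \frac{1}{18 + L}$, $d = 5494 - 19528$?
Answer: $- \frac{211645649456}{115} \approx -1.8404 \cdot 10^{9}$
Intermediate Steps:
$d = -14034$ ($d = 5494 - 19528 = -14034$)
$A{\left(L,G \right)} = 5 - \frac{1}{5 \left(18 + L\right)}$
$\left(y + A{\left(u,-177 \right)}\right) \left(-29182 + d\right) = \left(42581 + \frac{449 + 25 \left(-41\right)}{5 \left(18 - 41\right)}\right) \left(-29182 - 14034\right) = \left(42581 + \frac{449 - 1025}{5 \left(-23\right)}\right) \left(-43216\right) = \left(42581 + \frac{1}{5} \left(- \frac{1}{23}\right) \left(-576\right)\right) \left(-43216\right) = \left(42581 + \frac{576}{115}\right) \left(-43216\right) = \frac{4897391}{115} \left(-43216\right) = - \frac{211645649456}{115}$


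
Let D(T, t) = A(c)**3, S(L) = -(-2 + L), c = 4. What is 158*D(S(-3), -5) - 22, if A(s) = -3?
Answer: -4288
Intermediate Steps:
S(L) = 2 - L
D(T, t) = -27 (D(T, t) = (-3)**3 = -27)
158*D(S(-3), -5) - 22 = 158*(-27) - 22 = -4266 - 22 = -4288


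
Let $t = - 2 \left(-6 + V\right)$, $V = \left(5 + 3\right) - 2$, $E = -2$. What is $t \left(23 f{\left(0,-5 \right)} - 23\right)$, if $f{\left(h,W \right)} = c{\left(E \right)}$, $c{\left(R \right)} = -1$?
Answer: $0$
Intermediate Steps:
$f{\left(h,W \right)} = -1$
$V = 6$ ($V = 8 - 2 = 6$)
$t = 0$ ($t = - 2 \left(-6 + 6\right) = \left(-2\right) 0 = 0$)
$t \left(23 f{\left(0,-5 \right)} - 23\right) = 0 \left(23 \left(-1\right) - 23\right) = 0 \left(-23 - 23\right) = 0 \left(-46\right) = 0$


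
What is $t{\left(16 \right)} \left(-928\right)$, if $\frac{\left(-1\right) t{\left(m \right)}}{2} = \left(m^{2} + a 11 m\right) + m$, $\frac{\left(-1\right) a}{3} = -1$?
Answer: $1484800$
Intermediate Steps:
$a = 3$ ($a = \left(-3\right) \left(-1\right) = 3$)
$t{\left(m \right)} = - 68 m - 2 m^{2}$ ($t{\left(m \right)} = - 2 \left(\left(m^{2} + 3 \cdot 11 m\right) + m\right) = - 2 \left(\left(m^{2} + 33 m\right) + m\right) = - 2 \left(m^{2} + 34 m\right) = - 68 m - 2 m^{2}$)
$t{\left(16 \right)} \left(-928\right) = \left(-2\right) 16 \left(34 + 16\right) \left(-928\right) = \left(-2\right) 16 \cdot 50 \left(-928\right) = \left(-1600\right) \left(-928\right) = 1484800$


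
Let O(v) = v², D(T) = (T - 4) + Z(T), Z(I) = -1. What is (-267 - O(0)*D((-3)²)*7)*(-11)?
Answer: 2937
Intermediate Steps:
D(T) = -5 + T (D(T) = (T - 4) - 1 = (-4 + T) - 1 = -5 + T)
(-267 - O(0)*D((-3)²)*7)*(-11) = (-267 - 0²*(-5 + (-3)²)*7)*(-11) = (-267 - 0*(-5 + 9)*7)*(-11) = (-267 - 0*4*7)*(-11) = (-267 - 0*7)*(-11) = (-267 - 1*0)*(-11) = (-267 + 0)*(-11) = -267*(-11) = 2937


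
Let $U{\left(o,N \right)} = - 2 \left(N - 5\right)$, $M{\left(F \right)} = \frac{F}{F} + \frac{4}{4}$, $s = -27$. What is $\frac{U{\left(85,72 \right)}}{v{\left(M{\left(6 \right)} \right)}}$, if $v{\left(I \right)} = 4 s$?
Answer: $\frac{67}{54} \approx 1.2407$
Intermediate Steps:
$M{\left(F \right)} = 2$ ($M{\left(F \right)} = 1 + 4 \cdot \frac{1}{4} = 1 + 1 = 2$)
$v{\left(I \right)} = -108$ ($v{\left(I \right)} = 4 \left(-27\right) = -108$)
$U{\left(o,N \right)} = 10 - 2 N$ ($U{\left(o,N \right)} = - 2 \left(-5 + N\right) = 10 - 2 N$)
$\frac{U{\left(85,72 \right)}}{v{\left(M{\left(6 \right)} \right)}} = \frac{10 - 144}{-108} = \left(10 - 144\right) \left(- \frac{1}{108}\right) = \left(-134\right) \left(- \frac{1}{108}\right) = \frac{67}{54}$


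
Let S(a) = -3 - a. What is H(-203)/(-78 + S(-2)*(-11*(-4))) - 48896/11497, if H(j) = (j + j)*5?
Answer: 8686799/701317 ≈ 12.386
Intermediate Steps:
H(j) = 10*j (H(j) = (2*j)*5 = 10*j)
H(-203)/(-78 + S(-2)*(-11*(-4))) - 48896/11497 = (10*(-203))/(-78 + (-3 - 1*(-2))*(-11*(-4))) - 48896/11497 = -2030/(-78 + (-3 + 2)*44) - 48896*1/11497 = -2030/(-78 - 1*44) - 48896/11497 = -2030/(-78 - 44) - 48896/11497 = -2030/(-122) - 48896/11497 = -2030*(-1/122) - 48896/11497 = 1015/61 - 48896/11497 = 8686799/701317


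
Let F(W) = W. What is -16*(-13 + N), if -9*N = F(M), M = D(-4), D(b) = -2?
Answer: 1840/9 ≈ 204.44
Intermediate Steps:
M = -2
N = 2/9 (N = -⅑*(-2) = 2/9 ≈ 0.22222)
-16*(-13 + N) = -16*(-13 + 2/9) = -16*(-115/9) = 1840/9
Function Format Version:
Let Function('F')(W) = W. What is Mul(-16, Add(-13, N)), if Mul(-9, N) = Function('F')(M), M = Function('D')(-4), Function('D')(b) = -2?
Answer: Rational(1840, 9) ≈ 204.44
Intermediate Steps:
M = -2
N = Rational(2, 9) (N = Mul(Rational(-1, 9), -2) = Rational(2, 9) ≈ 0.22222)
Mul(-16, Add(-13, N)) = Mul(-16, Add(-13, Rational(2, 9))) = Mul(-16, Rational(-115, 9)) = Rational(1840, 9)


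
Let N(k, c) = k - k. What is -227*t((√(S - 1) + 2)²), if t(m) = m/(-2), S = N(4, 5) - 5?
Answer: -227 + 454*I*√6 ≈ -227.0 + 1112.1*I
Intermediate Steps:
N(k, c) = 0
S = -5 (S = 0 - 5 = -5)
t(m) = -m/2 (t(m) = m*(-½) = -m/2)
-227*t((√(S - 1) + 2)²) = -(-227)*(√(-5 - 1) + 2)²/2 = -(-227)*(√(-6) + 2)²/2 = -(-227)*(I*√6 + 2)²/2 = -(-227)*(2 + I*√6)²/2 = 227*(2 + I*√6)²/2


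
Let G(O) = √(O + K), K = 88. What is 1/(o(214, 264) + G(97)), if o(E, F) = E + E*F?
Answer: 11342/643204783 - √185/3216023915 ≈ 1.7629e-5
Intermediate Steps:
G(O) = √(88 + O) (G(O) = √(O + 88) = √(88 + O))
1/(o(214, 264) + G(97)) = 1/(214*(1 + 264) + √(88 + 97)) = 1/(214*265 + √185) = 1/(56710 + √185)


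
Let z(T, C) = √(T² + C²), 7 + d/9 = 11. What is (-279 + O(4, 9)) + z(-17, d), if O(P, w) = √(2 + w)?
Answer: -279 + √11 + √1585 ≈ -235.87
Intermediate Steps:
d = 36 (d = -63 + 9*11 = -63 + 99 = 36)
z(T, C) = √(C² + T²)
(-279 + O(4, 9)) + z(-17, d) = (-279 + √(2 + 9)) + √(36² + (-17)²) = (-279 + √11) + √(1296 + 289) = (-279 + √11) + √1585 = -279 + √11 + √1585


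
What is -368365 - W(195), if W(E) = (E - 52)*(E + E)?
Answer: -424135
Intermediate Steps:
W(E) = 2*E*(-52 + E) (W(E) = (-52 + E)*(2*E) = 2*E*(-52 + E))
-368365 - W(195) = -368365 - 2*195*(-52 + 195) = -368365 - 2*195*143 = -368365 - 1*55770 = -368365 - 55770 = -424135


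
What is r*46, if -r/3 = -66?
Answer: 9108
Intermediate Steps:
r = 198 (r = -3*(-66) = 198)
r*46 = 198*46 = 9108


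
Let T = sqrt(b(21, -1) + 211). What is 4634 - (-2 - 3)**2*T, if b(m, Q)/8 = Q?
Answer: 4634 - 25*sqrt(203) ≈ 4277.8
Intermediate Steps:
b(m, Q) = 8*Q
T = sqrt(203) (T = sqrt(8*(-1) + 211) = sqrt(-8 + 211) = sqrt(203) ≈ 14.248)
4634 - (-2 - 3)**2*T = 4634 - (-2 - 3)**2*sqrt(203) = 4634 - (-5)**2*sqrt(203) = 4634 - 25*sqrt(203)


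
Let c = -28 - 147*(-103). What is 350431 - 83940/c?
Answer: 5295979763/15113 ≈ 3.5043e+5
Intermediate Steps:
c = 15113 (c = -28 + 15141 = 15113)
350431 - 83940/c = 350431 - 83940/15113 = 5295979763/15113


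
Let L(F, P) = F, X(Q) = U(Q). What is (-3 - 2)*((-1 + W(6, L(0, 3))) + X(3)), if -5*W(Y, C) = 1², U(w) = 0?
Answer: 6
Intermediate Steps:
X(Q) = 0
W(Y, C) = -⅕ (W(Y, C) = -⅕*1² = -⅕*1 = -⅕)
(-3 - 2)*((-1 + W(6, L(0, 3))) + X(3)) = (-3 - 2)*((-1 - ⅕) + 0) = -5*(-6/5 + 0) = -5*(-6/5) = 6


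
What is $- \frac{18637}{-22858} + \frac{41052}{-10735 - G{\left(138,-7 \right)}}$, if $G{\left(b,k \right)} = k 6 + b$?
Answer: $- \frac{736509269}{247574998} \approx -2.9749$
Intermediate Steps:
$G{\left(b,k \right)} = b + 6 k$ ($G{\left(b,k \right)} = 6 k + b = b + 6 k$)
$- \frac{18637}{-22858} + \frac{41052}{-10735 - G{\left(138,-7 \right)}} = - \frac{18637}{-22858} + \frac{41052}{-10735 - \left(138 + 6 \left(-7\right)\right)} = \left(-18637\right) \left(- \frac{1}{22858}\right) + \frac{41052}{-10735 - \left(138 - 42\right)} = \frac{18637}{22858} + \frac{41052}{-10735 - 96} = \frac{18637}{22858} + \frac{41052}{-10831} = \frac{18637}{22858} + 41052 \left(- \frac{1}{10831}\right) = \frac{18637}{22858} - \frac{41052}{10831} = - \frac{736509269}{247574998}$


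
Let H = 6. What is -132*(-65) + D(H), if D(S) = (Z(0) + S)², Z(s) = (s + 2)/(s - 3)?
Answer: 77476/9 ≈ 8608.4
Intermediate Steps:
Z(s) = (2 + s)/(-3 + s)
D(S) = (-⅔ + S)² (D(S) = ((2 + 0)/(-3 + 0) + S)² = (2/(-3) + S)² = (-⅓*2 + S)² = (-⅔ + S)²)
-132*(-65) + D(H) = -132*(-65) + (-2 + 3*6)²/9 = 8580 + (-2 + 18)²/9 = 8580 + (⅑)*16² = 8580 + (⅑)*256 = 8580 + 256/9 = 77476/9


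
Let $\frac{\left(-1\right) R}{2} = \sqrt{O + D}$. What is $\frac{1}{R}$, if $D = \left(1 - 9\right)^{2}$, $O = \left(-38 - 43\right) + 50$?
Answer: $- \frac{\sqrt{33}}{66} \approx -0.087039$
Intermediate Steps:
$O = -31$ ($O = -81 + 50 = -31$)
$D = 64$ ($D = \left(-8\right)^{2} = 64$)
$R = - 2 \sqrt{33}$ ($R = - 2 \sqrt{-31 + 64} = - 2 \sqrt{33} \approx -11.489$)
$\frac{1}{R} = \frac{1}{\left(-2\right) \sqrt{33}} = - \frac{\sqrt{33}}{66}$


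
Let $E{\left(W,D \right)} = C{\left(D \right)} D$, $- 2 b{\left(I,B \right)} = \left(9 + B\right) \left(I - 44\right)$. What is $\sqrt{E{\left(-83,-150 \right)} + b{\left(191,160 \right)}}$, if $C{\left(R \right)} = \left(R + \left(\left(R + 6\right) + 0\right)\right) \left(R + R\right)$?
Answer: $\frac{77 i \sqrt{8934}}{2} \approx 3639.0 i$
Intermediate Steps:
$C{\left(R \right)} = 2 R \left(6 + 2 R\right)$ ($C{\left(R \right)} = \left(R + \left(\left(6 + R\right) + 0\right)\right) 2 R = \left(R + \left(6 + R\right)\right) 2 R = \left(6 + 2 R\right) 2 R = 2 R \left(6 + 2 R\right)$)
$b{\left(I,B \right)} = - \frac{\left(-44 + I\right) \left(9 + B\right)}{2}$ ($b{\left(I,B \right)} = - \frac{\left(9 + B\right) \left(I - 44\right)}{2} = - \frac{\left(9 + B\right) \left(-44 + I\right)}{2} = - \frac{\left(-44 + I\right) \left(9 + B\right)}{2}$)
$E{\left(W,D \right)} = 4 D^{2} \left(3 + D\right)$ ($E{\left(W,D \right)} = 4 D \left(3 + D\right) D = 4 D^{2} \left(3 + D\right)$)
$\sqrt{E{\left(-83,-150 \right)} + b{\left(191,160 \right)}} = \sqrt{4 \left(-150\right)^{2} \left(3 - 150\right) + \left(198 + 22 \cdot 160 - \frac{1719}{2} - 80 \cdot 191\right)} = \sqrt{4 \cdot 22500 \left(-147\right) + \left(198 + 3520 - \frac{1719}{2} - 15280\right)} = \sqrt{-13230000 - \frac{24843}{2}} = \sqrt{- \frac{26484843}{2}} = \frac{77 i \sqrt{8934}}{2}$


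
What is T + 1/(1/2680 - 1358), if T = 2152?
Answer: 7832070048/3639439 ≈ 2152.0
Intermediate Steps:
T + 1/(1/2680 - 1358) = 2152 + 1/(1/2680 - 1358) = 2152 + 1/(-3639439/2680) = 2152 - 2680/3639439 = 7832070048/3639439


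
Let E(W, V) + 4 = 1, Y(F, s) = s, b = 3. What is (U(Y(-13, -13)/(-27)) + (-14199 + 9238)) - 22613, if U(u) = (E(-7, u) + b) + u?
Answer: -744485/27 ≈ -27574.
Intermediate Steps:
E(W, V) = -3 (E(W, V) = -4 + 1 = -3)
U(u) = u (U(u) = (-3 + 3) + u = 0 + u = u)
(U(Y(-13, -13)/(-27)) + (-14199 + 9238)) - 22613 = (-13/(-27) + (-14199 + 9238)) - 22613 = (-13*(-1/27) - 4961) - 22613 = (13/27 - 4961) - 22613 = -133934/27 - 22613 = -744485/27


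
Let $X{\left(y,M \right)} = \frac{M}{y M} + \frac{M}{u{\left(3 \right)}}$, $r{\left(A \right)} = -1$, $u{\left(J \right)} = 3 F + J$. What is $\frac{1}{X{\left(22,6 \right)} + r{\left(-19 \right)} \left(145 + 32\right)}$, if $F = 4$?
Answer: $- \frac{110}{19421} \approx -0.005664$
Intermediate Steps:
$u{\left(J \right)} = 12 + J$ ($u{\left(J \right)} = 3 \cdot 4 + J = 12 + J$)
$X{\left(y,M \right)} = \frac{1}{y} + \frac{M}{15}$ ($X{\left(y,M \right)} = \frac{M}{y M} + \frac{M}{12 + 3} = \frac{M}{M y} + \frac{M}{15} = M \frac{1}{M y} + M \frac{1}{15} = \frac{1}{y} + \frac{M}{15}$)
$\frac{1}{X{\left(22,6 \right)} + r{\left(-19 \right)} \left(145 + 32\right)} = \frac{1}{\left(\frac{1}{22} + \frac{1}{15} \cdot 6\right) - \left(145 + 32\right)} = \frac{1}{\left(\frac{1}{22} + \frac{2}{5}\right) - 177} = \frac{1}{\frac{49}{110} - 177} = \frac{1}{- \frac{19421}{110}} = - \frac{110}{19421}$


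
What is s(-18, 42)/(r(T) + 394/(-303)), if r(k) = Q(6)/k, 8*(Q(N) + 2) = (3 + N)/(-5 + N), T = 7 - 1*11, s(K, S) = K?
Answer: 174528/10487 ≈ 16.642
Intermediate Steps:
T = -4 (T = 7 - 11 = -4)
Q(N) = -2 + (3 + N)/(8*(-5 + N)) (Q(N) = -2 + ((3 + N)/(-5 + N))/8 = -2 + (3 + N)/(8*(-5 + N)))
r(k) = -7/(8*k) (r(k) = ((83 - 15*6)/(8*(-5 + 6)))/k = ((⅛)*(83 - 90)/1)/k = ((⅛)*1*(-7))/k = -7/(8*k))
s(-18, 42)/(r(T) + 394/(-303)) = -18/(-7/8/(-4) + 394/(-303)) = -18/(-7/8*(-¼) + 394*(-1/303)) = -18/(7/32 - 394/303) = -18/(-10487/9696) = -18*(-9696/10487) = 174528/10487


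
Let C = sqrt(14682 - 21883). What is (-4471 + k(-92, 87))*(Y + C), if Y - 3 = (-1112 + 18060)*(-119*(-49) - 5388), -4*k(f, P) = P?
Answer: -134925674957/4 - 17971*I*sqrt(7201)/4 ≈ -3.3731e+10 - 3.8125e+5*I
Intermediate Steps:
C = I*sqrt(7201) (C = sqrt(-7201) = I*sqrt(7201) ≈ 84.859*I)
k(f, P) = -P/4
Y = 7507967 (Y = 3 + (-1112 + 18060)*(-119*(-49) - 5388) = 3 + 16948*(5831 - 5388) = 3 + 16948*443 = 3 + 7507964 = 7507967)
(-4471 + k(-92, 87))*(Y + C) = (-4471 - 1/4*87)*(7507967 + I*sqrt(7201)) = (-4471 - 87/4)*(7507967 + I*sqrt(7201)) = -17971*(7507967 + I*sqrt(7201))/4 = -134925674957/4 - 17971*I*sqrt(7201)/4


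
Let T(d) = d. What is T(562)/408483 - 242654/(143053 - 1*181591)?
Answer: 5507871791/874562103 ≈ 6.2979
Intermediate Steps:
T(562)/408483 - 242654/(143053 - 1*181591) = 562/408483 - 242654/(143053 - 1*181591) = 562*(1/408483) - 242654/(143053 - 181591) = 562/408483 - 242654/(-38538) = 562/408483 - 242654*(-1/38538) = 562/408483 + 121327/19269 = 5507871791/874562103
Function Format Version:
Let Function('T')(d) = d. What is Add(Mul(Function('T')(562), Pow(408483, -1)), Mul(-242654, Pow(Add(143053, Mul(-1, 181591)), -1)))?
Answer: Rational(5507871791, 874562103) ≈ 6.2979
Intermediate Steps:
Add(Mul(Function('T')(562), Pow(408483, -1)), Mul(-242654, Pow(Add(143053, Mul(-1, 181591)), -1))) = Add(Mul(562, Pow(408483, -1)), Mul(-242654, Pow(Add(143053, Mul(-1, 181591)), -1))) = Add(Mul(562, Rational(1, 408483)), Mul(-242654, Pow(Add(143053, -181591), -1))) = Add(Rational(562, 408483), Mul(-242654, Pow(-38538, -1))) = Add(Rational(562, 408483), Mul(-242654, Rational(-1, 38538))) = Add(Rational(562, 408483), Rational(121327, 19269)) = Rational(5507871791, 874562103)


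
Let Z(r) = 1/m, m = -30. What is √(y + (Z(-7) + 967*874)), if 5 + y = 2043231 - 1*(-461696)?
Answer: √3015071970/30 ≈ 1830.3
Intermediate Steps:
Z(r) = -1/30 (Z(r) = 1/(-30) = -1/30)
y = 2504922 (y = -5 + (2043231 - 1*(-461696)) = -5 + (2043231 + 461696) = -5 + 2504927 = 2504922)
√(y + (Z(-7) + 967*874)) = √(2504922 + (-1/30 + 967*874)) = √(2504922 + (-1/30 + 845158)) = √(2504922 + 25354739/30) = √(100502399/30) = √3015071970/30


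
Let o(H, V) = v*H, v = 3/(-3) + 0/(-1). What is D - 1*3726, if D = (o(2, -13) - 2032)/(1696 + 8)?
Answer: -1058523/284 ≈ -3727.2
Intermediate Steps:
v = -1 (v = 3*(-1/3) + 0*(-1) = -1 + 0 = -1)
o(H, V) = -H
D = -339/284 (D = (-1*2 - 2032)/(1696 + 8) = (-2 - 2032)/1704 = -2034*1/1704 = -339/284 ≈ -1.1937)
D - 1*3726 = -339/284 - 1*3726 = -339/284 - 3726 = -1058523/284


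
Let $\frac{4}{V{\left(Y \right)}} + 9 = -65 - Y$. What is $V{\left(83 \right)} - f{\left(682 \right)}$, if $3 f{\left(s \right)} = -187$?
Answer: $\frac{29347}{471} \approx 62.308$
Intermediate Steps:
$V{\left(Y \right)} = \frac{4}{-74 - Y}$ ($V{\left(Y \right)} = \frac{4}{-9 - \left(65 + Y\right)} = \frac{4}{-74 - Y}$)
$f{\left(s \right)} = - \frac{187}{3}$ ($f{\left(s \right)} = \frac{1}{3} \left(-187\right) = - \frac{187}{3}$)
$V{\left(83 \right)} - f{\left(682 \right)} = - \frac{4}{74 + 83} - - \frac{187}{3} = - \frac{4}{157} + \frac{187}{3} = \frac{29347}{471}$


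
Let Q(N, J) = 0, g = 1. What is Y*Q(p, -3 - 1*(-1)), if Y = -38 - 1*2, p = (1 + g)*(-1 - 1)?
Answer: 0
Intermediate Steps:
p = -4 (p = (1 + 1)*(-1 - 1) = 2*(-2) = -4)
Y = -40 (Y = -38 - 2 = -40)
Y*Q(p, -3 - 1*(-1)) = -40*0 = 0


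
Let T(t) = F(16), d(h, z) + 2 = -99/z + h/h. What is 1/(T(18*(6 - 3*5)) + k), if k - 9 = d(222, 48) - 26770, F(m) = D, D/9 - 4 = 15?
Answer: -16/425489 ≈ -3.7604e-5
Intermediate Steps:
D = 171 (D = 36 + 9*15 = 36 + 135 = 171)
d(h, z) = -1 - 99/z (d(h, z) = -2 + (-99/z + h/h) = -2 + (-99/z + 1) = -2 + (1 - 99/z) = -1 - 99/z)
F(m) = 171
k = -428225/16 (k = 9 + ((-99 - 1*48)/48 - 26770) = 9 + ((-99 - 48)/48 - 26770) = 9 + ((1/48)*(-147) - 26770) = 9 + (-49/16 - 26770) = 9 - 428369/16 = -428225/16 ≈ -26764.)
T(t) = 171
1/(T(18*(6 - 3*5)) + k) = 1/(171 - 428225/16) = 1/(-425489/16) = -16/425489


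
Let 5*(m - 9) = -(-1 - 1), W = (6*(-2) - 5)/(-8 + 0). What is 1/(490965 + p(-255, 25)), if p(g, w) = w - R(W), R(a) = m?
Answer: 5/2454903 ≈ 2.0367e-6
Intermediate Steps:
W = 17/8 (W = (-12 - 5)/(-8) = -17*(-⅛) = 17/8 ≈ 2.1250)
m = 47/5 (m = 9 + (-(-1 - 1))/5 = 9 + (-1*(-2))/5 = 9 + (⅕)*2 = 9 + ⅖ = 47/5 ≈ 9.4000)
R(a) = 47/5
p(g, w) = -47/5 + w (p(g, w) = w - 1*47/5 = w - 47/5 = -47/5 + w)
1/(490965 + p(-255, 25)) = 1/(490965 + (-47/5 + 25)) = 1/(490965 + 78/5) = 1/(2454903/5) = 5/2454903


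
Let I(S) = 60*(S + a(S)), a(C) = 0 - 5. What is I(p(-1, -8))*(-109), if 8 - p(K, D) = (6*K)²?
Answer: 215820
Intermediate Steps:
p(K, D) = 8 - 36*K² (p(K, D) = 8 - (6*K)² = 8 - 36*K²)
a(C) = -5
I(S) = -300 + 60*S (I(S) = 60*(S - 5) = 60*(-5 + S) = -300 + 60*S)
I(p(-1, -8))*(-109) = (-300 + 60*(8 - 36*(-1)²))*(-109) = (-300 + 60*(8 - 36*1))*(-109) = (-300 + 60*(8 - 36))*(-109) = (-300 + 60*(-28))*(-109) = (-300 - 1680)*(-109) = -1980*(-109) = 215820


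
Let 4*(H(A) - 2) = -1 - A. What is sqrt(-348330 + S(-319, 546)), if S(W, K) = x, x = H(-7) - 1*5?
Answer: 3*I*sqrt(154814)/2 ≈ 590.2*I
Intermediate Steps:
H(A) = 7/4 - A/4 (H(A) = 2 + (-1 - A)/4 = 2 + (-1/4 - A/4) = 7/4 - A/4)
x = -3/2 (x = (7/4 - 1/4*(-7)) - 1*5 = (7/4 + 7/4) - 5 = 7/2 - 5 = -3/2 ≈ -1.5000)
S(W, K) = -3/2
sqrt(-348330 + S(-319, 546)) = sqrt(-348330 - 3/2) = sqrt(-696663/2) = 3*I*sqrt(154814)/2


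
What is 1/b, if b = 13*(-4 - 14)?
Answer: -1/234 ≈ -0.0042735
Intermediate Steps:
b = -234 (b = 13*(-18) = -234)
1/b = 1/(-234) = -1/234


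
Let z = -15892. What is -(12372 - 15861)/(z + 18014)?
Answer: 3489/2122 ≈ 1.6442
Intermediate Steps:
-(12372 - 15861)/(z + 18014) = -(12372 - 15861)/(-15892 + 18014) = -(-3489)/2122 = -1*(-3489/2122) = 3489/2122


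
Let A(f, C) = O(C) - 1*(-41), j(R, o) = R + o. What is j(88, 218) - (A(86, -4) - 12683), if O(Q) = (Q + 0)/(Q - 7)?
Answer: 142424/11 ≈ 12948.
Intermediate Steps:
O(Q) = Q/(-7 + Q)
A(f, C) = 41 + C/(-7 + C) (A(f, C) = C/(-7 + C) - 1*(-41) = C/(-7 + C) + 41 = 41 + C/(-7 + C))
j(88, 218) - (A(86, -4) - 12683) = (88 + 218) - (7*(-41 + 6*(-4))/(-7 - 4) - 12683) = 306 - (7*(-41 - 24)/(-11) - 12683) = 306 - (7*(-1/11)*(-65) - 12683) = 306 - (455/11 - 12683) = 306 - 1*(-139058/11) = 306 + 139058/11 = 142424/11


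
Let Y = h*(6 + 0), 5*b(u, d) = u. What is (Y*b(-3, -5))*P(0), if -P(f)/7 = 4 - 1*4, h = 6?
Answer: 0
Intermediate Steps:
b(u, d) = u/5
P(f) = 0 (P(f) = -7*(4 - 1*4) = -7*(4 - 4) = -7*0 = 0)
Y = 36 (Y = 6*(6 + 0) = 6*6 = 36)
(Y*b(-3, -5))*P(0) = (36*((⅕)*(-3)))*0 = (36*(-⅗))*0 = -108/5*0 = 0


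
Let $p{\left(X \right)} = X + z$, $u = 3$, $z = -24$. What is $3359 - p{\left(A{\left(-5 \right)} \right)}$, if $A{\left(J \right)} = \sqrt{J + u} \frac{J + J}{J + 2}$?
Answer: $3383 - \frac{10 i \sqrt{2}}{3} \approx 3383.0 - 4.714 i$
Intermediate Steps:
$A{\left(J \right)} = \frac{2 J \sqrt{3 + J}}{2 + J}$ ($A{\left(J \right)} = \sqrt{J + 3} \frac{J + J}{J + 2} = \sqrt{3 + J} \frac{2 J}{2 + J} = \frac{2 J \sqrt{3 + J}}{2 + J}$)
$p{\left(X \right)} = -24 + X$ ($p{\left(X \right)} = X - 24 = -24 + X$)
$3359 - p{\left(A{\left(-5 \right)} \right)} = 3359 - \left(-24 + 2 \left(-5\right) \frac{1}{2 - 5} \sqrt{3 - 5}\right) = 3359 - \left(-24 + 2 \left(-5\right) \frac{1}{-3} \sqrt{-2}\right) = 3359 - \left(-24 + 2 \left(-5\right) \left(- \frac{1}{3}\right) i \sqrt{2}\right) = 3359 - \left(-24 + \frac{10 i \sqrt{2}}{3}\right) = 3359 + \left(24 - \frac{10 i \sqrt{2}}{3}\right) = 3383 - \frac{10 i \sqrt{2}}{3}$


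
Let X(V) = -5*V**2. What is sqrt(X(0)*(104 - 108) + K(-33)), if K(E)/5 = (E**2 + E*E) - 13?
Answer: 5*sqrt(433) ≈ 104.04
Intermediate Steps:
K(E) = -65 + 10*E**2 (K(E) = 5*((E**2 + E*E) - 13) = 5*((E**2 + E**2) - 13) = 5*(2*E**2 - 13) = 5*(-13 + 2*E**2) = -65 + 10*E**2)
sqrt(X(0)*(104 - 108) + K(-33)) = sqrt((-5*0**2)*(104 - 108) + (-65 + 10*(-33)**2)) = sqrt(-5*0*(-4) + (-65 + 10*1089)) = sqrt(0*(-4) + (-65 + 10890)) = sqrt(0 + 10825) = sqrt(10825) = 5*sqrt(433)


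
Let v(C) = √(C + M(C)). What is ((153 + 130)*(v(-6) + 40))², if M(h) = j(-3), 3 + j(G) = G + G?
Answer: 126941065 + 6407120*I*√15 ≈ 1.2694e+8 + 2.4815e+7*I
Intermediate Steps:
j(G) = -3 + 2*G (j(G) = -3 + (G + G) = -3 + 2*G)
M(h) = -9 (M(h) = -3 + 2*(-3) = -3 - 6 = -9)
v(C) = √(-9 + C) (v(C) = √(C - 9) = √(-9 + C))
((153 + 130)*(v(-6) + 40))² = ((153 + 130)*(√(-9 - 6) + 40))² = (283*(√(-15) + 40))² = (283*(I*√15 + 40))² = (283*(40 + I*√15))² = (11320 + 283*I*√15)²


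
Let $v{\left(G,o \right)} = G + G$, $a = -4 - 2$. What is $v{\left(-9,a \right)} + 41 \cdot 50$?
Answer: $2032$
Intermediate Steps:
$a = -6$ ($a = -4 - 2 = -6$)
$v{\left(G,o \right)} = 2 G$
$v{\left(-9,a \right)} + 41 \cdot 50 = 2 \left(-9\right) + 41 \cdot 50 = -18 + 2050 = 2032$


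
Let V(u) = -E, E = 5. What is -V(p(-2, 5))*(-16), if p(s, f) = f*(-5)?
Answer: -80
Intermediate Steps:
p(s, f) = -5*f
V(u) = -5 (V(u) = -1*5 = -5)
-V(p(-2, 5))*(-16) = -1*(-5)*(-16) = 5*(-16) = -80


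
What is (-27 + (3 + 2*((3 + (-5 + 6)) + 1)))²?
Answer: 196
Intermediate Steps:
(-27 + (3 + 2*((3 + (-5 + 6)) + 1)))² = (-27 + (3 + 2*((3 + 1) + 1)))² = (-27 + (3 + 2*(4 + 1)))² = (-27 + (3 + 2*5))² = (-27 + (3 + 10))² = (-27 + 13)² = (-14)² = 196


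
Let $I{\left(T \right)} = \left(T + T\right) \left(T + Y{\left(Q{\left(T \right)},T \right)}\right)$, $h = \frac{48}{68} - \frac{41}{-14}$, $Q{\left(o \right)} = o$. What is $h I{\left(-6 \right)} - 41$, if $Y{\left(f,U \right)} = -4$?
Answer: $\frac{47021}{119} \approx 395.13$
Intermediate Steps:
$h = \frac{865}{238}$ ($h = 48 \cdot \frac{1}{68} - - \frac{41}{14} = \frac{12}{17} + \frac{41}{14} = \frac{865}{238} \approx 3.6345$)
$I{\left(T \right)} = 2 T \left(-4 + T\right)$ ($I{\left(T \right)} = \left(T + T\right) \left(T - 4\right) = 2 T \left(-4 + T\right)$)
$h I{\left(-6 \right)} - 41 = \frac{865 \cdot 2 \left(-6\right) \left(-4 - 6\right)}{238} - 41 = \frac{865 \cdot 2 \left(-6\right) \left(-10\right)}{238} - 41 = \frac{865}{238} \cdot 120 - 41 = \frac{51900}{119} - 41 = \frac{47021}{119}$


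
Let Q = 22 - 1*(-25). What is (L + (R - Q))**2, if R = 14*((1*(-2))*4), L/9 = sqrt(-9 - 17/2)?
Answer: 47727/2 - 1431*I*sqrt(70) ≈ 23864.0 - 11973.0*I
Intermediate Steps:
Q = 47 (Q = 22 + 25 = 47)
L = 9*I*sqrt(70)/2 (L = 9*sqrt(-9 - 17/2) = 9*sqrt(-35/2) = 9*(I*sqrt(70)/2) = 9*I*sqrt(70)/2 ≈ 37.65*I)
R = -112 (R = 14*(-2*4) = 14*(-8) = -112)
(L + (R - Q))**2 = (9*I*sqrt(70)/2 + (-112 - 1*47))**2 = (9*I*sqrt(70)/2 + (-112 - 47))**2 = (9*I*sqrt(70)/2 - 159)**2 = (-159 + 9*I*sqrt(70)/2)**2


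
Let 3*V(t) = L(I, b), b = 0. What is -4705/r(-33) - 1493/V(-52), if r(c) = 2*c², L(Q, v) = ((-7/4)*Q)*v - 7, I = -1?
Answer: 9722327/15246 ≈ 637.70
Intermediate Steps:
L(Q, v) = -7 - 7*Q*v/4 (L(Q, v) = ((-7*¼)*Q)*v - 7 = (-7*Q/4)*v - 7 = -7*Q*v/4 - 7 = -7 - 7*Q*v/4)
V(t) = -7/3 (V(t) = (-7 - 7/4*(-1)*0)/3 = (-7 + 0)/3 = (⅓)*(-7) = -7/3)
-4705/r(-33) - 1493/V(-52) = -4705/(2*(-33)²) - 1493/(-7/3) = -4705/(2*1089) - 1493*(-3/7) = -4705/2178 + 4479/7 = 9722327/15246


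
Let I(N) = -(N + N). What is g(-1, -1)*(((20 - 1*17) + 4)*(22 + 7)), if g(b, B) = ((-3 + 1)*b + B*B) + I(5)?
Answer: -1421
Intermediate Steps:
I(N) = -2*N
g(b, B) = -10 + B**2 - 2*b (g(b, B) = ((-3 + 1)*b + B*B) - 2*5 = (-2*b + B**2) - 10 = (B**2 - 2*b) - 10 = -10 + B**2 - 2*b)
g(-1, -1)*(((20 - 1*17) + 4)*(22 + 7)) = (-10 + (-1)**2 - 2*(-1))*(((20 - 1*17) + 4)*(22 + 7)) = (-10 + 1 + 2)*(((20 - 17) + 4)*29) = -7*(3 + 4)*29 = -49*29 = -7*203 = -1421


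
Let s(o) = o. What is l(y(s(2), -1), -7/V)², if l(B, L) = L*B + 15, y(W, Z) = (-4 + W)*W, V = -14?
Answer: 169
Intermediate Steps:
y(W, Z) = W*(-4 + W)
l(B, L) = 15 + B*L (l(B, L) = B*L + 15 = 15 + B*L)
l(y(s(2), -1), -7/V)² = (15 + (2*(-4 + 2))*(-7/(-14)))² = (15 + (2*(-2))*(-7*(-1/14)))² = (15 - 4*½)² = (15 - 2)² = 13² = 169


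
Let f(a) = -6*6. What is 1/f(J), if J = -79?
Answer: -1/36 ≈ -0.027778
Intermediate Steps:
f(a) = -36
1/f(J) = 1/(-36) = -1/36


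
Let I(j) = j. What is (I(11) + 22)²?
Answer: 1089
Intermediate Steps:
(I(11) + 22)² = (11 + 22)² = 33² = 1089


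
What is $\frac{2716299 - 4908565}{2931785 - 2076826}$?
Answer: $- \frac{2192266}{854959} \approx -2.5642$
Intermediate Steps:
$\frac{2716299 - 4908565}{2931785 - 2076826} = - \frac{2192266}{854959}$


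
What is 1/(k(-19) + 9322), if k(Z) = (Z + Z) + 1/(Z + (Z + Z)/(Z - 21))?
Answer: 361/3351504 ≈ 0.00010771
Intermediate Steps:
k(Z) = 1/(Z + 2*Z/(-21 + Z)) + 2*Z (k(Z) = 2*Z + 1/(Z + (2*Z)/(-21 + Z)) = 2*Z + 1/(Z + 2*Z/(-21 + Z)) = 1/(Z + 2*Z/(-21 + Z)) + 2*Z)
1/(k(-19) + 9322) = 1/((-21 - 19 - 38*(-19)² + 2*(-19)³)/((-19)*(-19 - 19)) + 9322) = 1/(-1/19*(-21 - 19 - 38*361 + 2*(-6859))/(-38) + 9322) = 1/(-1/19*(-1/38)*(-21 - 19 - 13718 - 13718) + 9322) = 1/(-1/19*(-1/38)*(-27476) + 9322) = 1/(-13738/361 + 9322) = 1/(3351504/361) = 361/3351504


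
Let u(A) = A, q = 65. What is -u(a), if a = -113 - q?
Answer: 178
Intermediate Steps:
a = -178 (a = -113 - 1*65 = -113 - 65 = -178)
-u(a) = -1*(-178) = 178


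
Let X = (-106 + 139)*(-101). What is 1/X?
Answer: -1/3333 ≈ -0.00030003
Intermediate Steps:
X = -3333 (X = 33*(-101) = -3333)
1/X = 1/(-3333) = -1/3333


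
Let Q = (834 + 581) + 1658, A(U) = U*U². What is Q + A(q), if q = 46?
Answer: 100409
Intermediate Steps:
A(U) = U³
Q = 3073 (Q = 1415 + 1658 = 3073)
Q + A(q) = 3073 + 46³ = 3073 + 97336 = 100409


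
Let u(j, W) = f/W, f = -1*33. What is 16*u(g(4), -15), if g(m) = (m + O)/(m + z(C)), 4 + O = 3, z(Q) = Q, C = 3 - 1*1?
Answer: 176/5 ≈ 35.200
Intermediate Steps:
C = 2 (C = 3 - 1 = 2)
O = -1 (O = -4 + 3 = -1)
f = -33
g(m) = (-1 + m)/(2 + m) (g(m) = (m - 1)/(m + 2) = (-1 + m)/(2 + m))
u(j, W) = -33/W
16*u(g(4), -15) = 16*(-33/(-15)) = 16*(-33*(-1/15)) = 16*(11/5) = 176/5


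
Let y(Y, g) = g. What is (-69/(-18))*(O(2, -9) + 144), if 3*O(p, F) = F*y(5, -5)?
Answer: 1219/2 ≈ 609.50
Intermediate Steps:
O(p, F) = -5*F/3 (O(p, F) = (F*(-5))/3 = (-5*F)/3 = -5*F/3)
(-69/(-18))*(O(2, -9) + 144) = (-69/(-18))*(-5/3*(-9) + 144) = (-69*(-1/18))*(15 + 144) = (23/6)*159 = 1219/2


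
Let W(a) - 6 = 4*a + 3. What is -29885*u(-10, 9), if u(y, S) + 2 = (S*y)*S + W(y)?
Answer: 25193055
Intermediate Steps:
W(a) = 9 + 4*a (W(a) = 6 + (4*a + 3) = 6 + (3 + 4*a) = 9 + 4*a)
u(y, S) = 7 + 4*y + y*S**2 (u(y, S) = -2 + ((S*y)*S + (9 + 4*y)) = -2 + (y*S**2 + (9 + 4*y)) = -2 + (9 + 4*y + y*S**2) = 7 + 4*y + y*S**2)
-29885*u(-10, 9) = -29885*(7 + 4*(-10) - 10*9**2) = -29885*(7 - 40 - 10*81) = -29885*(7 - 40 - 810) = -29885*(-843) = -1*(-25193055) = 25193055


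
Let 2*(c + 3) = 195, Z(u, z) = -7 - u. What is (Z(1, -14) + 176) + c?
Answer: 525/2 ≈ 262.50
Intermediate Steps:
c = 189/2 (c = -3 + (½)*195 = -3 + 195/2 = 189/2 ≈ 94.500)
(Z(1, -14) + 176) + c = ((-7 - 1*1) + 176) + 189/2 = ((-7 - 1) + 176) + 189/2 = (-8 + 176) + 189/2 = 168 + 189/2 = 525/2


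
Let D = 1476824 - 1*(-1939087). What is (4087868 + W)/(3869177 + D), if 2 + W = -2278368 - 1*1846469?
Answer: -36971/7285088 ≈ -0.0050749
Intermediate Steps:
W = -4124839 (W = -2 + (-2278368 - 1*1846469) = -2 + (-2278368 - 1846469) = -2 - 4124837 = -4124839)
D = 3415911 (D = 1476824 + 1939087 = 3415911)
(4087868 + W)/(3869177 + D) = (4087868 - 4124839)/(3869177 + 3415911) = -36971/7285088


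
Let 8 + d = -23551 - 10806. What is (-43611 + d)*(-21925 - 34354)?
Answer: 4388411304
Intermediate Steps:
d = -34365 (d = -8 + (-23551 - 10806) = -8 - 34357 = -34365)
(-43611 + d)*(-21925 - 34354) = (-43611 - 34365)*(-21925 - 34354) = -77976*(-56279) = 4388411304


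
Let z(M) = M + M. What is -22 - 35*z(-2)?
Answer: 118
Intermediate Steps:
z(M) = 2*M
-22 - 35*z(-2) = -22 - 70*(-2) = -22 - 35*(-4) = -22 + 140 = 118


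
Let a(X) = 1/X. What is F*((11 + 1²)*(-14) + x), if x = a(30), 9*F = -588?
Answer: 493822/45 ≈ 10974.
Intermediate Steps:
F = -196/3 (F = (⅑)*(-588) = -196/3 ≈ -65.333)
x = 1/30 ≈ 0.033333
F*((11 + 1²)*(-14) + x) = -196*((11 + 1²)*(-14) + 1/30)/3 = -196*((11 + 1)*(-14) + 1/30)/3 = -196*(12*(-14) + 1/30)/3 = -196*(-168 + 1/30)/3 = -196/3*(-5039/30) = 493822/45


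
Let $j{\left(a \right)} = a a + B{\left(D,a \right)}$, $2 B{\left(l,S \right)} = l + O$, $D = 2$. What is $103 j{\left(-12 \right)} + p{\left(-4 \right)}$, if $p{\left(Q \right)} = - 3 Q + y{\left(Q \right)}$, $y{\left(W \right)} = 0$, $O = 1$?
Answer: $\frac{29997}{2} \approx 14999.0$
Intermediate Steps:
$B{\left(l,S \right)} = \frac{1}{2} + \frac{l}{2}$ ($B{\left(l,S \right)} = \frac{l + 1}{2} = \frac{1 + l}{2} = \frac{1}{2} + \frac{l}{2}$)
$p{\left(Q \right)} = - 3 Q$ ($p{\left(Q \right)} = - 3 Q + 0 = - 3 Q$)
$j{\left(a \right)} = \frac{3}{2} + a^{2}$ ($j{\left(a \right)} = a a + \left(\frac{1}{2} + \frac{1}{2} \cdot 2\right) = a^{2} + \left(\frac{1}{2} + 1\right) = a^{2} + \frac{3}{2} = \frac{3}{2} + a^{2}$)
$103 j{\left(-12 \right)} + p{\left(-4 \right)} = 103 \left(\frac{3}{2} + \left(-12\right)^{2}\right) - -12 = 103 \left(\frac{3}{2} + 144\right) + 12 = 103 \cdot \frac{291}{2} + 12 = \frac{29973}{2} + 12 = \frac{29997}{2}$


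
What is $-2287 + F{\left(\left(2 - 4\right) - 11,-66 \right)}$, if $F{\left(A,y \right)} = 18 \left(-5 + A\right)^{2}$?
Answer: $3545$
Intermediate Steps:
$-2287 + F{\left(\left(2 - 4\right) - 11,-66 \right)} = -2287 + 18 \left(-5 + \left(\left(2 - 4\right) - 11\right)\right)^{2} = -2287 + 18 \left(-5 - 13\right)^{2} = -2287 + 18 \left(-18\right)^{2} = -2287 + 18 \cdot 324 = -2287 + 5832 = 3545$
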